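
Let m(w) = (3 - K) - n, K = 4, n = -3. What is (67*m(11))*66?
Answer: 8844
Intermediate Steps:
m(w) = 2 (m(w) = (3 - 1*4) - 1*(-3) = (3 - 4) + 3 = -1 + 3 = 2)
(67*m(11))*66 = (67*2)*66 = 134*66 = 8844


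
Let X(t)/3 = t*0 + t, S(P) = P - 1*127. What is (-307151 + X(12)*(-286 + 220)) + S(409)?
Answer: -309245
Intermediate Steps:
S(P) = -127 + P (S(P) = P - 127 = -127 + P)
X(t) = 3*t (X(t) = 3*(t*0 + t) = 3*(0 + t) = 3*t)
(-307151 + X(12)*(-286 + 220)) + S(409) = (-307151 + (3*12)*(-286 + 220)) + (-127 + 409) = (-307151 + 36*(-66)) + 282 = (-307151 - 2376) + 282 = -309527 + 282 = -309245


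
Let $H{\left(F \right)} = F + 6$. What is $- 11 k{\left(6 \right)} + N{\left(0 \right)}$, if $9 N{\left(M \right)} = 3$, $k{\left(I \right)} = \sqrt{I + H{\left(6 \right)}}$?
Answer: $\frac{1}{3} - 33 \sqrt{2} \approx -46.336$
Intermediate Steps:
$H{\left(F \right)} = 6 + F$
$k{\left(I \right)} = \sqrt{12 + I}$ ($k{\left(I \right)} = \sqrt{I + \left(6 + 6\right)} = \sqrt{I + 12} = \sqrt{12 + I}$)
$N{\left(M \right)} = \frac{1}{3}$ ($N{\left(M \right)} = \frac{1}{9} \cdot 3 = \frac{1}{3}$)
$- 11 k{\left(6 \right)} + N{\left(0 \right)} = - 11 \sqrt{12 + 6} + \frac{1}{3} = - 11 \sqrt{18} + \frac{1}{3} = - 11 \cdot 3 \sqrt{2} + \frac{1}{3} = - 33 \sqrt{2} + \frac{1}{3} = \frac{1}{3} - 33 \sqrt{2}$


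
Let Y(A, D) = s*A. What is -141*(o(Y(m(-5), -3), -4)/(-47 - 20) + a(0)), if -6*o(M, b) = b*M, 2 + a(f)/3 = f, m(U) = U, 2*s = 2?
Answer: 56212/67 ≈ 838.99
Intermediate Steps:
s = 1 (s = (½)*2 = 1)
Y(A, D) = A (Y(A, D) = 1*A = A)
a(f) = -6 + 3*f
o(M, b) = -M*b/6 (o(M, b) = -b*M/6 = -M*b/6)
-141*(o(Y(m(-5), -3), -4)/(-47 - 20) + a(0)) = -141*((-⅙*(-5)*(-4))/(-47 - 20) + (-6 + 3*0)) = -141*(-10/3/(-67) + (-6 + 0)) = -141*(-10/3*(-1/67) - 6) = -141*(10/201 - 6) = -141*(-1196/201) = 56212/67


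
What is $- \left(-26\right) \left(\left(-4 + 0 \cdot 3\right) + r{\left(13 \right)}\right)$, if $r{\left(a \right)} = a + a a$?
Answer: $4628$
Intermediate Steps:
$r{\left(a \right)} = a + a^{2}$
$- \left(-26\right) \left(\left(-4 + 0 \cdot 3\right) + r{\left(13 \right)}\right) = - \left(-26\right) \left(\left(-4 + 0 \cdot 3\right) + 13 \left(1 + 13\right)\right) = - \left(-26\right) \left(\left(-4 + 0\right) + 13 \cdot 14\right) = - \left(-26\right) \left(-4 + 182\right) = - \left(-26\right) 178 = \left(-1\right) \left(-4628\right) = 4628$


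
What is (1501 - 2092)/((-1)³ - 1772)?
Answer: ⅓ ≈ 0.33333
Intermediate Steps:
(1501 - 2092)/((-1)³ - 1772) = -591/(-1 - 1772) = -591/(-1773) = -591*(-1/1773) = ⅓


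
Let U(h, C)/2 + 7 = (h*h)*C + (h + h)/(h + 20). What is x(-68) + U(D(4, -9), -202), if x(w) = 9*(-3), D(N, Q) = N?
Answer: -19513/3 ≈ -6504.3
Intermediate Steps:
x(w) = -27
U(h, C) = -14 + 2*C*h² + 4*h/(20 + h) (U(h, C) = -14 + 2*((h*h)*C + (h + h)/(h + 20)) = -14 + 2*(h²*C + (2*h)/(20 + h)) = -14 + 2*(C*h² + 2*h/(20 + h)) = -14 + (2*C*h² + 4*h/(20 + h)) = -14 + 2*C*h² + 4*h/(20 + h))
x(-68) + U(D(4, -9), -202) = -27 + 2*(-140 - 5*4 - 202*4³ + 20*(-202)*4²)/(20 + 4) = -27 + 2*(-140 - 20 - 202*64 + 20*(-202)*16)/24 = -27 + 2*(1/24)*(-140 - 20 - 12928 - 64640) = -27 + 2*(1/24)*(-77728) = -27 - 19432/3 = -19513/3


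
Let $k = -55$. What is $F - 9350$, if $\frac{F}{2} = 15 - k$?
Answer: $-9210$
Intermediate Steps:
$F = 140$ ($F = 2 \left(15 - -55\right) = 2 \left(15 + 55\right) = 2 \cdot 70 = 140$)
$F - 9350 = 140 - 9350 = -9210$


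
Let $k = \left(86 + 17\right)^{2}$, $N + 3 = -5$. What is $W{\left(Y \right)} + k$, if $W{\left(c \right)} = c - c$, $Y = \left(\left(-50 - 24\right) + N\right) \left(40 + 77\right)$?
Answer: $10609$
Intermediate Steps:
$N = -8$ ($N = -3 - 5 = -8$)
$Y = -9594$ ($Y = \left(\left(-50 - 24\right) - 8\right) \left(40 + 77\right) = \left(-74 - 8\right) 117 = \left(-82\right) 117 = -9594$)
$W{\left(c \right)} = 0$
$k = 10609$ ($k = 103^{2} = 10609$)
$W{\left(Y \right)} + k = 0 + 10609 = 10609$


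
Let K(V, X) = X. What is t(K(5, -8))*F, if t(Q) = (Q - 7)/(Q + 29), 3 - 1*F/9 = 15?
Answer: 540/7 ≈ 77.143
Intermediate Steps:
F = -108 (F = 27 - 9*15 = 27 - 135 = -108)
t(Q) = (-7 + Q)/(29 + Q)
t(K(5, -8))*F = ((-7 - 8)/(29 - 8))*(-108) = (-15/21)*(-108) = ((1/21)*(-15))*(-108) = -5/7*(-108) = 540/7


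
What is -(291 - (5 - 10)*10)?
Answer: -341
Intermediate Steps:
-(291 - (5 - 10)*10) = -(291 - (-5)*10) = -(291 - 1*(-50)) = -(291 + 50) = -1*341 = -341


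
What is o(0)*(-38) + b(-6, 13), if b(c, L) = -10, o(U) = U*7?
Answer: -10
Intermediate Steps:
o(U) = 7*U
o(0)*(-38) + b(-6, 13) = (7*0)*(-38) - 10 = 0*(-38) - 10 = 0 - 10 = -10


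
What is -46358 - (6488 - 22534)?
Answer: -30312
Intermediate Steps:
-46358 - (6488 - 22534) = -46358 - 1*(-16046) = -46358 + 16046 = -30312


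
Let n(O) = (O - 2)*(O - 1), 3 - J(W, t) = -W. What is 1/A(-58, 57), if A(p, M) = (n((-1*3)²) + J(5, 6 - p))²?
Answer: 1/4096 ≈ 0.00024414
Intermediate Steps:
J(W, t) = 3 + W (J(W, t) = 3 - (-1)*W = 3 + W)
n(O) = (-1 + O)*(-2 + O) (n(O) = (-2 + O)*(-1 + O) = (-1 + O)*(-2 + O))
A(p, M) = 4096 (A(p, M) = ((2 + ((-1*3)²)² - 3*(-1*3)²) + (3 + 5))² = ((2 + ((-3)²)² - 3*(-3)²) + 8)² = ((2 + 9² - 3*9) + 8)² = ((2 + 81 - 27) + 8)² = (56 + 8)² = 64² = 4096)
1/A(-58, 57) = 1/4096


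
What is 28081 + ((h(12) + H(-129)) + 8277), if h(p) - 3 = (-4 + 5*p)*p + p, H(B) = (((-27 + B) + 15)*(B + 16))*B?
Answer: -2018312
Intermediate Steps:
H(B) = B*(-12 + B)*(16 + B) (H(B) = ((-12 + B)*(16 + B))*B = B*(-12 + B)*(16 + B))
h(p) = 3 + p + p*(-4 + 5*p) (h(p) = 3 + ((-4 + 5*p)*p + p) = 3 + (p*(-4 + 5*p) + p) = 3 + (p + p*(-4 + 5*p)) = 3 + p + p*(-4 + 5*p))
28081 + ((h(12) + H(-129)) + 8277) = 28081 + (((3 - 3*12 + 5*12²) - 129*(-192 + (-129)² + 4*(-129))) + 8277) = 28081 + (((3 - 36 + 5*144) - 129*(-192 + 16641 - 516)) + 8277) = 28081 + (((3 - 36 + 720) - 129*15933) + 8277) = 28081 + ((687 - 2055357) + 8277) = 28081 + (-2054670 + 8277) = 28081 - 2046393 = -2018312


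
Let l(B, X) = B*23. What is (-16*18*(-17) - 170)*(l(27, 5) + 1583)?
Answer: 10416104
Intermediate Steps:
l(B, X) = 23*B
(-16*18*(-17) - 170)*(l(27, 5) + 1583) = (-16*18*(-17) - 170)*(23*27 + 1583) = (-288*(-17) - 170)*(621 + 1583) = (4896 - 170)*2204 = 4726*2204 = 10416104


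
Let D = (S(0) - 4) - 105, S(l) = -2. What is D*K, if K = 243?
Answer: -26973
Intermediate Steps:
D = -111 (D = (-2 - 4) - 105 = -6 - 105 = -111)
D*K = -111*243 = -26973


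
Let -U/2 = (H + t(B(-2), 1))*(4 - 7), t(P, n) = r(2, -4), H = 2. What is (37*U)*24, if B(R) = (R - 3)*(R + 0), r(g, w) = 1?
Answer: 15984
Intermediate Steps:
B(R) = R*(-3 + R) (B(R) = (-3 + R)*R = R*(-3 + R))
t(P, n) = 1
U = 18 (U = -2*(2 + 1)*(4 - 7) = -6*(-3) = -2*(-9) = 18)
(37*U)*24 = (37*18)*24 = 666*24 = 15984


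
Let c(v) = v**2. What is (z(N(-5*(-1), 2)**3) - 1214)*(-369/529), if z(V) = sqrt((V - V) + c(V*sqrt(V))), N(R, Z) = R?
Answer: 447966/529 - 230625*sqrt(5)/529 ≈ -128.03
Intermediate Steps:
z(V) = sqrt(V**3) (z(V) = sqrt((V - V) + (V*sqrt(V))**2) = sqrt(0 + (V**(3/2))**2) = sqrt(0 + V**3) = sqrt(V**3))
(z(N(-5*(-1), 2)**3) - 1214)*(-369/529) = (sqrt(((-5*(-1))**3)**3) - 1214)*(-369/529) = (sqrt((5**3)**3) - 1214)*(-369*1/529) = (sqrt(125**3) - 1214)*(-369/529) = (sqrt(1953125) - 1214)*(-369/529) = (625*sqrt(5) - 1214)*(-369/529) = (-1214 + 625*sqrt(5))*(-369/529) = 447966/529 - 230625*sqrt(5)/529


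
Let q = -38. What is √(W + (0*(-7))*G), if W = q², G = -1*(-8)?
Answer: 38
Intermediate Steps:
G = 8
W = 1444 (W = (-38)² = 1444)
√(W + (0*(-7))*G) = √(1444 + (0*(-7))*8) = √(1444 + 0*8) = √(1444 + 0) = √1444 = 38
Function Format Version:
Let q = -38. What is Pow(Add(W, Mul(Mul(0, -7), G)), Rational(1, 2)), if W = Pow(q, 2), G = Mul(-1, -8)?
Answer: 38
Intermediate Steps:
G = 8
W = 1444 (W = Pow(-38, 2) = 1444)
Pow(Add(W, Mul(Mul(0, -7), G)), Rational(1, 2)) = Pow(Add(1444, Mul(Mul(0, -7), 8)), Rational(1, 2)) = Pow(Add(1444, Mul(0, 8)), Rational(1, 2)) = Pow(Add(1444, 0), Rational(1, 2)) = Pow(1444, Rational(1, 2)) = 38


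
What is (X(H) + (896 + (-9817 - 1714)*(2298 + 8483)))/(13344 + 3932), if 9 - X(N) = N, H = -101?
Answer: -124314705/17276 ≈ -7195.8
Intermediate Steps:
X(N) = 9 - N
(X(H) + (896 + (-9817 - 1714)*(2298 + 8483)))/(13344 + 3932) = ((9 - 1*(-101)) + (896 + (-9817 - 1714)*(2298 + 8483)))/(13344 + 3932) = ((9 + 101) + (896 - 11531*10781))/17276 = (110 + (896 - 124315711))*(1/17276) = (110 - 124314815)*(1/17276) = -124314705*1/17276 = -124314705/17276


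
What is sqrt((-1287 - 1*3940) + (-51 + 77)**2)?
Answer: I*sqrt(4551) ≈ 67.461*I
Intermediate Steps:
sqrt((-1287 - 1*3940) + (-51 + 77)**2) = sqrt((-1287 - 3940) + 26**2) = sqrt(-5227 + 676) = sqrt(-4551) = I*sqrt(4551)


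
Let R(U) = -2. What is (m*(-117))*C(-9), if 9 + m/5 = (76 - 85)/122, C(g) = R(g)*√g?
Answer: -1942785*I/61 ≈ -31849.0*I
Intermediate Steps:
C(g) = -2*√g
m = -5535/122 (m = -45 + 5*((76 - 85)/122) = -45 + 5*(-9*1/122) = -45 + 5*(-9/122) = -45 - 45/122 = -5535/122 ≈ -45.369)
(m*(-117))*C(-9) = (-5535/122*(-117))*(-6*I) = 647595*(-6*I)/122 = -1942785*I/61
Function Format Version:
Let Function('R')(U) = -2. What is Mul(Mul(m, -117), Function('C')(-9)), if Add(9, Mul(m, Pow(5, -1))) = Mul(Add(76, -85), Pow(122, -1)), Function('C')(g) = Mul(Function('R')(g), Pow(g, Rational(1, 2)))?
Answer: Mul(Rational(-1942785, 61), I) ≈ Mul(-31849., I)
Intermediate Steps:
Function('C')(g) = Mul(-2, Pow(g, Rational(1, 2)))
m = Rational(-5535, 122) (m = Add(-45, Mul(5, Mul(Add(76, -85), Pow(122, -1)))) = Add(-45, Mul(5, Mul(-9, Rational(1, 122)))) = Add(-45, Mul(5, Rational(-9, 122))) = Add(-45, Rational(-45, 122)) = Rational(-5535, 122) ≈ -45.369)
Mul(Mul(m, -117), Function('C')(-9)) = Mul(Mul(Rational(-5535, 122), -117), Mul(-2, Pow(-9, Rational(1, 2)))) = Mul(Rational(647595, 122), Mul(-2, Mul(3, I))) = Mul(Rational(647595, 122), Mul(-6, I)) = Mul(Rational(-1942785, 61), I)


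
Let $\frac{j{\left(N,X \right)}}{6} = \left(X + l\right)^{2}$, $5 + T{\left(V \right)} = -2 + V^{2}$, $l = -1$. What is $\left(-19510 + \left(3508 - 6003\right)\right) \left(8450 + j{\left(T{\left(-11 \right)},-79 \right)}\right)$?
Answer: $-1030934250$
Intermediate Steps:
$T{\left(V \right)} = -7 + V^{2}$ ($T{\left(V \right)} = -5 + \left(-2 + V^{2}\right) = -7 + V^{2}$)
$j{\left(N,X \right)} = 6 \left(-1 + X\right)^{2}$ ($j{\left(N,X \right)} = 6 \left(X - 1\right)^{2} = 6 \left(-1 + X\right)^{2}$)
$\left(-19510 + \left(3508 - 6003\right)\right) \left(8450 + j{\left(T{\left(-11 \right)},-79 \right)}\right) = \left(-19510 + \left(3508 - 6003\right)\right) \left(8450 + 6 \left(-1 - 79\right)^{2}\right) = \left(-19510 + \left(3508 - 6003\right)\right) \left(8450 + 6 \left(-80\right)^{2}\right) = \left(-19510 - 2495\right) \left(8450 + 6 \cdot 6400\right) = - 22005 \left(8450 + 38400\right) = \left(-22005\right) 46850 = -1030934250$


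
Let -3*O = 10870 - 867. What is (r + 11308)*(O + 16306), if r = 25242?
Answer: 1422343250/3 ≈ 4.7411e+8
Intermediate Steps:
O = -10003/3 (O = -(10870 - 867)/3 = -⅓*10003 = -10003/3 ≈ -3334.3)
(r + 11308)*(O + 16306) = (25242 + 11308)*(-10003/3 + 16306) = 36550*(38915/3) = 1422343250/3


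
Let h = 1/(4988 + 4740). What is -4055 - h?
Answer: -39447041/9728 ≈ -4055.0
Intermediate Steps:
h = 1/9728 ≈ 0.00010280
-4055 - h = -4055 - 1*1/9728 = -4055 - 1/9728 = -39447041/9728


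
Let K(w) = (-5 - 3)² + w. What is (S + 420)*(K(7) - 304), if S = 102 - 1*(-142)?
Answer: -154712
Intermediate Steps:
S = 244 (S = 102 + 142 = 244)
K(w) = 64 + w (K(w) = (-8)² + w = 64 + w)
(S + 420)*(K(7) - 304) = (244 + 420)*((64 + 7) - 304) = 664*(71 - 304) = 664*(-233) = -154712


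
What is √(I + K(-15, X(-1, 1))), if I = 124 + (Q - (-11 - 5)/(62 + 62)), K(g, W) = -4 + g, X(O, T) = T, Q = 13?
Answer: √113522/31 ≈ 10.869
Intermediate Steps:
I = 4251/31 (I = 124 + (13 - (-11 - 5)/(62 + 62)) = 124 + (13 - (-16)/124) = 124 + (13 - 1*(-4/31)) = 124 + (13 + 4/31) = 124 + 407/31 = 4251/31 ≈ 137.13)
√(I + K(-15, X(-1, 1))) = √(4251/31 + (-4 - 15)) = √(4251/31 - 19) = √(3662/31) = √113522/31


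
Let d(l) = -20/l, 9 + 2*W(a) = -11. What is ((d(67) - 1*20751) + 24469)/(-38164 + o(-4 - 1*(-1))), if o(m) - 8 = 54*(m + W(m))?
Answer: -124543/1301743 ≈ -0.095674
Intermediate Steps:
W(a) = -10 (W(a) = -9/2 + (½)*(-11) = -9/2 - 11/2 = -10)
o(m) = -532 + 54*m (o(m) = 8 + 54*(m - 10) = 8 + 54*(-10 + m) = 8 + (-540 + 54*m) = -532 + 54*m)
((d(67) - 1*20751) + 24469)/(-38164 + o(-4 - 1*(-1))) = ((-20/67 - 1*20751) + 24469)/(-38164 + (-532 + 54*(-4 - 1*(-1)))) = ((-20*1/67 - 20751) + 24469)/(-38164 + (-532 + 54*(-4 + 1))) = ((-20/67 - 20751) + 24469)/(-38164 + (-532 + 54*(-3))) = (-1390337/67 + 24469)/(-38164 + (-532 - 162)) = 249086/(67*(-38164 - 694)) = (249086/67)/(-38858) = (249086/67)*(-1/38858) = -124543/1301743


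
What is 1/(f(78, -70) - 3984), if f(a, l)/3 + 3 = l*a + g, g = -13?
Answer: -1/20412 ≈ -4.8991e-5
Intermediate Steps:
f(a, l) = -48 + 3*a*l (f(a, l) = -9 + 3*(l*a - 13) = -9 + 3*(a*l - 13) = -9 + 3*(-13 + a*l) = -9 + (-39 + 3*a*l) = -48 + 3*a*l)
1/(f(78, -70) - 3984) = 1/((-48 + 3*78*(-70)) - 3984) = 1/((-48 - 16380) - 3984) = 1/(-16428 - 3984) = 1/(-20412) = -1/20412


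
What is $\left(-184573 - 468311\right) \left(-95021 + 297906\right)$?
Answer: $-132460370340$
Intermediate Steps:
$\left(-184573 - 468311\right) \left(-95021 + 297906\right) = \left(-652884\right) 202885 = -132460370340$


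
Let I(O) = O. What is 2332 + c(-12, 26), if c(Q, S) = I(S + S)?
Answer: 2384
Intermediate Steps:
c(Q, S) = 2*S (c(Q, S) = S + S = 2*S)
2332 + c(-12, 26) = 2332 + 2*26 = 2332 + 52 = 2384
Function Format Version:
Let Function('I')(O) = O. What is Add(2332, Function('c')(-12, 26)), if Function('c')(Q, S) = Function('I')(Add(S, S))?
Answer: 2384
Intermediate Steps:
Function('c')(Q, S) = Mul(2, S) (Function('c')(Q, S) = Add(S, S) = Mul(2, S))
Add(2332, Function('c')(-12, 26)) = Add(2332, Mul(2, 26)) = Add(2332, 52) = 2384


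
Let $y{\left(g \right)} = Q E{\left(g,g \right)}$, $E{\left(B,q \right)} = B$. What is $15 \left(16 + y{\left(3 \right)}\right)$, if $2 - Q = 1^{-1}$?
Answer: $285$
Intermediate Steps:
$Q = 1$ ($Q = 2 - 1^{-1} = 2 - 1 = 1$)
$y{\left(g \right)} = g$ ($y{\left(g \right)} = 1 g = g$)
$15 \left(16 + y{\left(3 \right)}\right) = 15 \left(16 + 3\right) = 15 \cdot 19 = 285$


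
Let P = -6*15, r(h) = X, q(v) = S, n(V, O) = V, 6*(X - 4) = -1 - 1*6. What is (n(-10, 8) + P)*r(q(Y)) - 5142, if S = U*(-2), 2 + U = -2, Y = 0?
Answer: -16276/3 ≈ -5425.3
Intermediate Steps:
X = 17/6 (X = 4 + (-1 - 1*6)/6 = 4 + (-1 - 6)/6 = 4 + (1/6)*(-7) = 4 - 7/6 = 17/6 ≈ 2.8333)
U = -4 (U = -2 - 2 = -4)
S = 8 (S = -4*(-2) = 8)
q(v) = 8
r(h) = 17/6
P = -90
(n(-10, 8) + P)*r(q(Y)) - 5142 = (-10 - 90)*(17/6) - 5142 = -100*17/6 - 5142 = -850/3 - 5142 = -16276/3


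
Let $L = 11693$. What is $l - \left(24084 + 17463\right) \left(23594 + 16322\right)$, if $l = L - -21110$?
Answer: $-1658357249$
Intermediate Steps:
$l = 32803$ ($l = 11693 - -21110 = 11693 + 21110 = 32803$)
$l - \left(24084 + 17463\right) \left(23594 + 16322\right) = 32803 - \left(24084 + 17463\right) \left(23594 + 16322\right) = 32803 - 41547 \cdot 39916 = 32803 - 1658390052 = -1658357249$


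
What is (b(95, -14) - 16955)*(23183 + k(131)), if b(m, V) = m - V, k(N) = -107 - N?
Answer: -386531470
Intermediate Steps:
(b(95, -14) - 16955)*(23183 + k(131)) = ((95 - 1*(-14)) - 16955)*(23183 + (-107 - 1*131)) = ((95 + 14) - 16955)*(23183 + (-107 - 131)) = (109 - 16955)*(23183 - 238) = -16846*22945 = -386531470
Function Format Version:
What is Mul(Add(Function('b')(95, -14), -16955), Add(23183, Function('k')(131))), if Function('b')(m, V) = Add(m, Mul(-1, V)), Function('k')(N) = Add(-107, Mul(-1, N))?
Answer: -386531470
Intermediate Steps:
Mul(Add(Function('b')(95, -14), -16955), Add(23183, Function('k')(131))) = Mul(Add(Add(95, Mul(-1, -14)), -16955), Add(23183, Add(-107, Mul(-1, 131)))) = Mul(Add(Add(95, 14), -16955), Add(23183, Add(-107, -131))) = Mul(Add(109, -16955), Add(23183, -238)) = Mul(-16846, 22945) = -386531470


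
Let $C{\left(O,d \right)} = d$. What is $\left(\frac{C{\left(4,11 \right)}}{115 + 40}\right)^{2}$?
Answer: $\frac{121}{24025} \approx 0.0050364$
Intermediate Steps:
$\left(\frac{C{\left(4,11 \right)}}{115 + 40}\right)^{2} = \left(\frac{11}{115 + 40}\right)^{2} = \left(\frac{11}{155}\right)^{2} = \frac{121}{24025}$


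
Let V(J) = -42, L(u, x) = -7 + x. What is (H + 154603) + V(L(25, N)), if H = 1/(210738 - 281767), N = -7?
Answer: 10978313268/71029 ≈ 1.5456e+5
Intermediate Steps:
H = -1/71029 (H = 1/(-71029) = -1/71029 ≈ -1.4079e-5)
(H + 154603) + V(L(25, N)) = (-1/71029 + 154603) - 42 = 10981296486/71029 - 42 = 10978313268/71029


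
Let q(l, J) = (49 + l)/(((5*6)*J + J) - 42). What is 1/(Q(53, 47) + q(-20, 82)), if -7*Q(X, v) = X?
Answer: -17500/132297 ≈ -0.13228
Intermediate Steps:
Q(X, v) = -X/7
q(l, J) = (49 + l)/(-42 + 31*J) (q(l, J) = (49 + l)/((30*J + J) - 42) = (49 + l)/(31*J - 42) = (49 + l)/(-42 + 31*J))
1/(Q(53, 47) + q(-20, 82)) = 1/(-⅐*53 + (49 - 20)/(-42 + 31*82)) = 1/(-53/7 + 29/(-42 + 2542)) = 1/(-53/7 + 29/2500) = 1/(-132297/17500) = -17500/132297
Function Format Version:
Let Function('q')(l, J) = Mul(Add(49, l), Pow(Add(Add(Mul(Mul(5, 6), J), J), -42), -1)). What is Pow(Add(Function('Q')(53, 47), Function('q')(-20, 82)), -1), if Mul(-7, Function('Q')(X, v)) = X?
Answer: Rational(-17500, 132297) ≈ -0.13228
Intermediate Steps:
Function('Q')(X, v) = Mul(Rational(-1, 7), X)
Function('q')(l, J) = Mul(Pow(Add(-42, Mul(31, J)), -1), Add(49, l)) (Function('q')(l, J) = Mul(Add(49, l), Pow(Add(Add(Mul(30, J), J), -42), -1)) = Mul(Add(49, l), Pow(Add(Mul(31, J), -42), -1)) = Mul(Add(49, l), Pow(Add(-42, Mul(31, J)), -1)) = Mul(Pow(Add(-42, Mul(31, J)), -1), Add(49, l)))
Pow(Add(Function('Q')(53, 47), Function('q')(-20, 82)), -1) = Pow(Add(Mul(Rational(-1, 7), 53), Mul(Pow(Add(-42, Mul(31, 82)), -1), Add(49, -20))), -1) = Pow(Add(Rational(-53, 7), Mul(Pow(Add(-42, 2542), -1), 29)), -1) = Pow(Add(Rational(-53, 7), Mul(Pow(2500, -1), 29)), -1) = Pow(Add(Rational(-53, 7), Mul(Rational(1, 2500), 29)), -1) = Pow(Add(Rational(-53, 7), Rational(29, 2500)), -1) = Pow(Rational(-132297, 17500), -1) = Rational(-17500, 132297)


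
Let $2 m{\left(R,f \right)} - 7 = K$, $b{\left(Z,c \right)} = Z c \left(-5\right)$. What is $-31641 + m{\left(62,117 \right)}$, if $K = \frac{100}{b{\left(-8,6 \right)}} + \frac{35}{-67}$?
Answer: $- \frac{50873185}{1608} \approx -31638.0$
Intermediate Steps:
$b{\left(Z,c \right)} = - 5 Z c$
$K = - \frac{85}{804}$ ($K = \frac{100}{\left(-5\right) \left(-8\right) 6} + \frac{35}{-67} = \frac{100}{240} + 35 \left(- \frac{1}{67}\right) = 100 \cdot \frac{1}{240} - \frac{35}{67} = \frac{5}{12} - \frac{35}{67} = - \frac{85}{804} \approx -0.10572$)
$m{\left(R,f \right)} = \frac{5543}{1608}$ ($m{\left(R,f \right)} = \frac{7}{2} + \frac{1}{2} \left(- \frac{85}{804}\right) = \frac{7}{2} - \frac{85}{1608} = \frac{5543}{1608}$)
$-31641 + m{\left(62,117 \right)} = -31641 + \frac{5543}{1608} = - \frac{50873185}{1608}$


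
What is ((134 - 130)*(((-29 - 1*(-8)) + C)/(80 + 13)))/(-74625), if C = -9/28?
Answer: 1/81375 ≈ 1.2289e-5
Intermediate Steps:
C = -9/28 (C = -9*1/28 = -9/28 ≈ -0.32143)
((134 - 130)*(((-29 - 1*(-8)) + C)/(80 + 13)))/(-74625) = ((134 - 130)*(((-29 - 1*(-8)) - 9/28)/(80 + 13)))/(-74625) = (4*(((-29 + 8) - 9/28)/93))*(-1/74625) = (4*((-21 - 9/28)*(1/93)))*(-1/74625) = (4*(-597/28*1/93))*(-1/74625) = (4*(-199/868))*(-1/74625) = -199/217*(-1/74625) = 1/81375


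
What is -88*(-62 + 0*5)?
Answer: 5456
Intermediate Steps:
-88*(-62 + 0*5) = -88*(-62 + 0) = -88*(-62) = 5456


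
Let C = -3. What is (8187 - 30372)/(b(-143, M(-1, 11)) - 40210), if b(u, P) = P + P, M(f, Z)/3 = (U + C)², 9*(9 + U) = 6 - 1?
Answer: 598995/1064452 ≈ 0.56273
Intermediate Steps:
U = -76/9 (U = -9 + (6 - 1)/9 = -9 + (⅑)*5 = -9 + 5/9 = -76/9 ≈ -8.4444)
M(f, Z) = 10609/27 (M(f, Z) = 3*(-76/9 - 3)² = 3*(-103/9)² = 3*(10609/81) = 10609/27)
b(u, P) = 2*P
(8187 - 30372)/(b(-143, M(-1, 11)) - 40210) = (8187 - 30372)/(2*(10609/27) - 40210) = -22185/(21218/27 - 40210) = -22185/(-1064452/27) = -22185*(-27/1064452) = 598995/1064452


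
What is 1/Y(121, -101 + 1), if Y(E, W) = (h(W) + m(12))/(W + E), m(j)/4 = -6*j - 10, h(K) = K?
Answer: -21/428 ≈ -0.049065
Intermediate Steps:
m(j) = -40 - 24*j (m(j) = 4*(-6*j - 10) = 4*(-10 - 6*j) = -40 - 24*j)
Y(E, W) = (-328 + W)/(E + W) (Y(E, W) = (W + (-40 - 24*12))/(W + E) = (W + (-40 - 288))/(E + W) = (W - 328)/(E + W) = (-328 + W)/(E + W))
1/Y(121, -101 + 1) = 1/((-328 + (-101 + 1))/(121 + (-101 + 1))) = 1/((-328 - 100)/(121 - 100)) = 1/(-428/21) = -21/428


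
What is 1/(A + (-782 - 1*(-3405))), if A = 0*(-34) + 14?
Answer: 1/2637 ≈ 0.00037922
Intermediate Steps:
A = 14 (A = 0 + 14 = 14)
1/(A + (-782 - 1*(-3405))) = 1/(14 + (-782 - 1*(-3405))) = 1/(14 + (-782 + 3405)) = 1/(14 + 2623) = 1/2637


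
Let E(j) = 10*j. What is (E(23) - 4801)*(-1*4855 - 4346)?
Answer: 42057771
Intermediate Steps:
(E(23) - 4801)*(-1*4855 - 4346) = (10*23 - 4801)*(-1*4855 - 4346) = (230 - 4801)*(-4855 - 4346) = -4571*(-9201) = 42057771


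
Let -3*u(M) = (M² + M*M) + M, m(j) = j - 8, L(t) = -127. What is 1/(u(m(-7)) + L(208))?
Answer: -1/272 ≈ -0.0036765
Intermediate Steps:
m(j) = -8 + j
u(M) = -2*M²/3 - M/3 (u(M) = -((M² + M*M) + M)/3 = -((M² + M²) + M)/3 = -(2*M² + M)/3 = -(M + 2*M²)/3 = -2*M²/3 - M/3)
1/(u(m(-7)) + L(208)) = 1/(-(-8 - 7)*(1 + 2*(-8 - 7))/3 - 127) = 1/(-⅓*(-15)*(1 + 2*(-15)) - 127) = 1/(-⅓*(-15)*(1 - 30) - 127) = 1/(-⅓*(-15)*(-29) - 127) = 1/(-145 - 127) = 1/(-272) = -1/272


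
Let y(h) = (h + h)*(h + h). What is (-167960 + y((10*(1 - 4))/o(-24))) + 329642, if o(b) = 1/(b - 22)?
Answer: 7779282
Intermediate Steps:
o(b) = 1/(-22 + b)
y(h) = 4*h**2 (y(h) = (2*h)*(2*h) = 4*h**2)
(-167960 + y((10*(1 - 4))/o(-24))) + 329642 = (-167960 + 4*((10*(1 - 4))/(1/(-22 - 24)))**2) + 329642 = (-167960 + 4*((10*(-3))/(1/(-46)))**2) + 329642 = (-167960 + 4*(-30/(-1/46))**2) + 329642 = (-167960 + 4*(-30*(-46))**2) + 329642 = (-167960 + 4*1380**2) + 329642 = (-167960 + 4*1904400) + 329642 = (-167960 + 7617600) + 329642 = 7449640 + 329642 = 7779282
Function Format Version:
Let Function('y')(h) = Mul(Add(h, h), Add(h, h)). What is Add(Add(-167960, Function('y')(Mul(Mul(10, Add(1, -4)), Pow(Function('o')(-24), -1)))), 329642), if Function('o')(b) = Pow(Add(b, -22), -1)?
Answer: 7779282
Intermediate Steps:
Function('o')(b) = Pow(Add(-22, b), -1)
Function('y')(h) = Mul(4, Pow(h, 2)) (Function('y')(h) = Mul(Mul(2, h), Mul(2, h)) = Mul(4, Pow(h, 2)))
Add(Add(-167960, Function('y')(Mul(Mul(10, Add(1, -4)), Pow(Function('o')(-24), -1)))), 329642) = Add(Add(-167960, Mul(4, Pow(Mul(Mul(10, Add(1, -4)), Pow(Pow(Add(-22, -24), -1), -1)), 2))), 329642) = Add(Add(-167960, Mul(4, Pow(Mul(Mul(10, -3), Pow(Pow(-46, -1), -1)), 2))), 329642) = Add(Add(-167960, Mul(4, Pow(Mul(-30, Pow(Rational(-1, 46), -1)), 2))), 329642) = Add(Add(-167960, Mul(4, Pow(Mul(-30, -46), 2))), 329642) = Add(Add(-167960, Mul(4, Pow(1380, 2))), 329642) = Add(Add(-167960, Mul(4, 1904400)), 329642) = Add(Add(-167960, 7617600), 329642) = Add(7449640, 329642) = 7779282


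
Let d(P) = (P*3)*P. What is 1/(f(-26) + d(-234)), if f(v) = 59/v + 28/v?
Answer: 26/4270881 ≈ 6.0877e-6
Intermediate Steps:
d(P) = 3*P² (d(P) = (3*P)*P = 3*P²)
f(v) = 87/v
1/(f(-26) + d(-234)) = 1/(87/(-26) + 3*(-234)²) = 1/(87*(-1/26) + 3*54756) = 1/(-87/26 + 164268) = 1/(4270881/26) = 26/4270881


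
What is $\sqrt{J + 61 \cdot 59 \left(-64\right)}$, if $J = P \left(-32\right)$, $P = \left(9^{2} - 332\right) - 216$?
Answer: $4 i \sqrt{13462} \approx 464.1 i$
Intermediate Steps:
$P = -467$ ($P = \left(81 - 332\right) - 216 = -251 - 216 = -467$)
$J = 14944$ ($J = \left(-467\right) \left(-32\right) = 14944$)
$\sqrt{J + 61 \cdot 59 \left(-64\right)} = \sqrt{14944 + 61 \cdot 59 \left(-64\right)} = \sqrt{14944 + 3599 \left(-64\right)} = \sqrt{14944 - 230336} = \sqrt{-215392} = 4 i \sqrt{13462}$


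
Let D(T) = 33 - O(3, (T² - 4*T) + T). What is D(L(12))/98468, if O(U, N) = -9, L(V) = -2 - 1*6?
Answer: 21/49234 ≈ 0.00042653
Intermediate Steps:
L(V) = -8 (L(V) = -2 - 6 = -8)
D(T) = 42 (D(T) = 33 - 1*(-9) = 33 + 9 = 42)
D(L(12))/98468 = 42/98468 = 42*(1/98468) = 21/49234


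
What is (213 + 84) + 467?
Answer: 764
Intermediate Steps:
(213 + 84) + 467 = 297 + 467 = 764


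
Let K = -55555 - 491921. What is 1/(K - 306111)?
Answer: -1/853587 ≈ -1.1715e-6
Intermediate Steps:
K = -547476
1/(K - 306111) = 1/(-547476 - 306111) = 1/(-853587) = -1/853587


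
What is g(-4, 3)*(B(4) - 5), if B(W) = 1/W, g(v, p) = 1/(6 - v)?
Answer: -19/40 ≈ -0.47500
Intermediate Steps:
g(-4, 3)*(B(4) - 5) = (-1/(-6 - 4))*(1/4 - 5) = (-1/(-10))*(¼ - 5) = -1*(-⅒)*(-19/4) = (⅒)*(-19/4) = -19/40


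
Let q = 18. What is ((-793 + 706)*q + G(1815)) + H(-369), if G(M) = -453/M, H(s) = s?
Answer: -1170826/605 ≈ -1935.3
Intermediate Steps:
((-793 + 706)*q + G(1815)) + H(-369) = ((-793 + 706)*18 - 453/1815) - 369 = (-87*18 - 453*1/1815) - 369 = (-1566 - 151/605) - 369 = -947581/605 - 369 = -1170826/605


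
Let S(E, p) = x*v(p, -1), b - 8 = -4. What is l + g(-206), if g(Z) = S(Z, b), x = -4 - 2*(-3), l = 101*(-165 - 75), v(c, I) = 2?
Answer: -24236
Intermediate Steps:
l = -24240 (l = 101*(-240) = -24240)
x = 2 (x = -4 + 6 = 2)
b = 4 (b = 8 - 4 = 4)
S(E, p) = 4 (S(E, p) = 2*2 = 4)
g(Z) = 4
l + g(-206) = -24240 + 4 = -24236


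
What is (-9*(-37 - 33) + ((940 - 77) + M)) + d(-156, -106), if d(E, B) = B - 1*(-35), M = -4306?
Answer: -2884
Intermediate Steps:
d(E, B) = 35 + B (d(E, B) = B + 35 = 35 + B)
(-9*(-37 - 33) + ((940 - 77) + M)) + d(-156, -106) = (-9*(-37 - 33) + ((940 - 77) - 4306)) + (35 - 106) = (-9*(-70) + (863 - 4306)) - 71 = (630 - 3443) - 71 = -2813 - 71 = -2884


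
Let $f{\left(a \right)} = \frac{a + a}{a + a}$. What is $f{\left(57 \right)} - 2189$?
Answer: $-2188$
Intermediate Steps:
$f{\left(a \right)} = 1$ ($f{\left(a \right)} = \frac{2 a}{2 a} = 2 a \frac{1}{2 a} = 1$)
$f{\left(57 \right)} - 2189 = 1 - 2189 = -2188$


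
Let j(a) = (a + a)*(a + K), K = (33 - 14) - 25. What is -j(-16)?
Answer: -704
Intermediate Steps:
K = -6 (K = 19 - 25 = -6)
j(a) = 2*a*(-6 + a) (j(a) = (a + a)*(a - 6) = (2*a)*(-6 + a) = 2*a*(-6 + a))
-j(-16) = -2*(-16)*(-6 - 16) = -2*(-16)*(-22) = -1*704 = -704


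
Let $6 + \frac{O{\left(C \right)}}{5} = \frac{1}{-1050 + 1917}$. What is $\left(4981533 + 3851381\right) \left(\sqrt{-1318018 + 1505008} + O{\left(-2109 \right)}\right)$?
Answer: $- \frac{229699928570}{867} + 8832914 \sqrt{186990} \approx 3.5546 \cdot 10^{9}$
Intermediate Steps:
$O{\left(C \right)} = - \frac{26005}{867}$ ($O{\left(C \right)} = -30 + \frac{5}{-1050 + 1917} = -30 + \frac{5}{867} = - \frac{26005}{867}$)
$\left(4981533 + 3851381\right) \left(\sqrt{-1318018 + 1505008} + O{\left(-2109 \right)}\right) = \left(4981533 + 3851381\right) \left(\sqrt{-1318018 + 1505008} - \frac{26005}{867}\right) = 8832914 \left(\sqrt{186990} - \frac{26005}{867}\right) = 8832914 \left(- \frac{26005}{867} + \sqrt{186990}\right) = - \frac{229699928570}{867} + 8832914 \sqrt{186990}$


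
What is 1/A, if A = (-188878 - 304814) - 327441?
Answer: -1/821133 ≈ -1.2178e-6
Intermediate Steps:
A = -821133 (A = -493692 - 327441 = -821133)
1/A = 1/(-821133) = -1/821133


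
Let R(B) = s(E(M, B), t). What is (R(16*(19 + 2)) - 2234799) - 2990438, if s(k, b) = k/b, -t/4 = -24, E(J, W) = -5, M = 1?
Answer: -501622757/96 ≈ -5.2252e+6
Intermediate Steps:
t = 96 (t = -4*(-24) = 96)
R(B) = -5/96
(R(16*(19 + 2)) - 2234799) - 2990438 = (-5/96 - 2234799) - 2990438 = -214540709/96 - 2990438 = -501622757/96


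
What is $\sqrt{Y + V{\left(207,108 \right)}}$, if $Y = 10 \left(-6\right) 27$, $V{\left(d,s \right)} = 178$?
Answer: $i \sqrt{1442} \approx 37.974 i$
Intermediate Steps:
$Y = -1620$ ($Y = \left(-60\right) 27 = -1620$)
$\sqrt{Y + V{\left(207,108 \right)}} = \sqrt{-1620 + 178} = \sqrt{-1442} = i \sqrt{1442}$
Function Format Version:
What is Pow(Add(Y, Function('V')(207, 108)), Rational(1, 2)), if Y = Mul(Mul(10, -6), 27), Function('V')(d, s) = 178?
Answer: Mul(I, Pow(1442, Rational(1, 2))) ≈ Mul(37.974, I)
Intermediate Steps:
Y = -1620 (Y = Mul(-60, 27) = -1620)
Pow(Add(Y, Function('V')(207, 108)), Rational(1, 2)) = Pow(Add(-1620, 178), Rational(1, 2)) = Pow(-1442, Rational(1, 2)) = Mul(I, Pow(1442, Rational(1, 2)))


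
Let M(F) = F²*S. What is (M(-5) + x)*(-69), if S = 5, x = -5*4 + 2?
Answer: -7383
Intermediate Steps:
x = -18 (x = -20 + 2 = -18)
M(F) = 5*F² (M(F) = F²*5 = 5*F²)
(M(-5) + x)*(-69) = (5*(-5)² - 18)*(-69) = (5*25 - 18)*(-69) = (125 - 18)*(-69) = 107*(-69) = -7383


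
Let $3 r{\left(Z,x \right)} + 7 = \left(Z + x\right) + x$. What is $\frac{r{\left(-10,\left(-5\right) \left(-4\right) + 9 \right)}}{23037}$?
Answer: $\frac{41}{69111} \approx 0.00059325$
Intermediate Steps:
$r{\left(Z,x \right)} = - \frac{7}{3} + \frac{Z}{3} + \frac{2 x}{3}$ ($r{\left(Z,x \right)} = - \frac{7}{3} + \frac{\left(Z + x\right) + x}{3} = - \frac{7}{3} + \frac{Z + 2 x}{3} = - \frac{7}{3} + \left(\frac{Z}{3} + \frac{2 x}{3}\right) = - \frac{7}{3} + \frac{Z}{3} + \frac{2 x}{3}$)
$\frac{r{\left(-10,\left(-5\right) \left(-4\right) + 9 \right)}}{23037} = \frac{- \frac{7}{3} + \frac{1}{3} \left(-10\right) + \frac{2 \left(\left(-5\right) \left(-4\right) + 9\right)}{3}}{23037} = \left(- \frac{7}{3} - \frac{10}{3} + \frac{2 \left(20 + 9\right)}{3}\right) \frac{1}{23037} = \left(- \frac{7}{3} - \frac{10}{3} + \frac{2}{3} \cdot 29\right) \frac{1}{23037} = \left(- \frac{7}{3} - \frac{10}{3} + \frac{58}{3}\right) \frac{1}{23037} = \frac{41}{3} \cdot \frac{1}{23037} = \frac{41}{69111}$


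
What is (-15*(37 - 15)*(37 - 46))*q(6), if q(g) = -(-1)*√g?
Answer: 2970*√6 ≈ 7275.0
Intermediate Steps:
q(g) = √g
(-15*(37 - 15)*(37 - 46))*q(6) = (-15*(37 - 15)*(37 - 46))*√6 = (-330*(-9))*√6 = (-15*(-198))*√6 = 2970*√6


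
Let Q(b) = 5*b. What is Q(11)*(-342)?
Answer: -18810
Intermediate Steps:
Q(11)*(-342) = (5*11)*(-342) = 55*(-342) = -18810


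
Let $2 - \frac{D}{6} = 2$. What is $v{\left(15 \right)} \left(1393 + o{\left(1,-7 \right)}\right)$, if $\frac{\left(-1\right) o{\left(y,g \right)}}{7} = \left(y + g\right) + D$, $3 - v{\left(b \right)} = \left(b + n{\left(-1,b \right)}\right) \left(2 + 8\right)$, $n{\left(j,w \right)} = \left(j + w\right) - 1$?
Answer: $-397495$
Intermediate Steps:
$n{\left(j,w \right)} = -1 + j + w$
$D = 0$ ($D = 12 - 12 = 0$)
$v{\left(b \right)} = 23 - 20 b$ ($v{\left(b \right)} = 3 - \left(b - \left(2 - b\right)\right) \left(2 + 8\right) = 3 - \left(b + \left(-2 + b\right)\right) 10 = 3 - \left(-2 + 2 b\right) 10 = 3 - \left(-20 + 20 b\right) = 23 - 20 b$)
$o{\left(y,g \right)} = - 7 g - 7 y$ ($o{\left(y,g \right)} = - 7 \left(\left(y + g\right) + 0\right) = - 7 \left(\left(g + y\right) + 0\right) = - 7 \left(g + y\right) = - 7 g - 7 y$)
$v{\left(15 \right)} \left(1393 + o{\left(1,-7 \right)}\right) = \left(23 - 300\right) \left(1393 - -42\right) = \left(23 - 300\right) \left(1393 + \left(49 - 7\right)\right) = - 277 \left(1393 + 42\right) = \left(-277\right) 1435 = -397495$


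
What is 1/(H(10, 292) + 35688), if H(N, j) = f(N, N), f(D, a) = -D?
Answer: 1/35678 ≈ 2.8028e-5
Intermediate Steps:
H(N, j) = -N
1/(H(10, 292) + 35688) = 1/(-1*10 + 35688) = 1/(-10 + 35688) = 1/35678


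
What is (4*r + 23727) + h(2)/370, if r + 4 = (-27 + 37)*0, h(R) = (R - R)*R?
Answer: 23711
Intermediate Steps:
h(R) = 0 (h(R) = 0*R = 0)
r = -4 (r = -4 + (-27 + 37)*0 = -4 + 10*0 = -4 + 0 = -4)
(4*r + 23727) + h(2)/370 = (4*(-4) + 23727) + 0/370 = (-16 + 23727) + 0*(1/370) = 23711 + 0 = 23711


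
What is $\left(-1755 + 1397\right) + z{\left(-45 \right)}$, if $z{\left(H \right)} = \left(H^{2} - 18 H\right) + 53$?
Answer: $2530$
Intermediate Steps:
$z{\left(H \right)} = 53 + H^{2} - 18 H$
$\left(-1755 + 1397\right) + z{\left(-45 \right)} = \left(-1755 + 1397\right) + \left(53 + \left(-45\right)^{2} - -810\right) = -358 + \left(53 + 2025 + 810\right) = -358 + 2888 = 2530$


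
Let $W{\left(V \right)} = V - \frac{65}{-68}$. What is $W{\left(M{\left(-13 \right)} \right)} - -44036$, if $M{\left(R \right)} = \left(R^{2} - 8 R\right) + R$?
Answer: $\frac{3012193}{68} \approx 44297.0$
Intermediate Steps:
$M{\left(R \right)} = R^{2} - 7 R$
$W{\left(V \right)} = \frac{65}{68} + V$ ($W{\left(V \right)} = V - 65 \left(- \frac{1}{68}\right) = V - - \frac{65}{68} = V + \frac{65}{68} = \frac{65}{68} + V$)
$W{\left(M{\left(-13 \right)} \right)} - -44036 = \left(\frac{65}{68} - 13 \left(-7 - 13\right)\right) - -44036 = \left(\frac{65}{68} - -260\right) + 44036 = \left(\frac{65}{68} + 260\right) + 44036 = \frac{17745}{68} + 44036 = \frac{3012193}{68}$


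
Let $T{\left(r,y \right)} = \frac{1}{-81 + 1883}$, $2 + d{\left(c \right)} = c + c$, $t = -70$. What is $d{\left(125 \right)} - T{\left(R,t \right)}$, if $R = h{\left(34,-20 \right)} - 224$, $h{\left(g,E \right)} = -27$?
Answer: $\frac{446895}{1802} \approx 248.0$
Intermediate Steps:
$d{\left(c \right)} = -2 + 2 c$ ($d{\left(c \right)} = -2 + \left(c + c\right) = -2 + 2 c$)
$R = -251$ ($R = -27 - 224 = -251$)
$T{\left(r,y \right)} = \frac{1}{1802}$
$d{\left(125 \right)} - T{\left(R,t \right)} = \left(-2 + 2 \cdot 125\right) - \frac{1}{1802} = \left(-2 + 250\right) - \frac{1}{1802} = 248 - \frac{1}{1802} = \frac{446895}{1802}$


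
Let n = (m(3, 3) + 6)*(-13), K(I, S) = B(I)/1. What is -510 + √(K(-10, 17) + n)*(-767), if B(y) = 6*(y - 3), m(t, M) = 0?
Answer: -510 - 1534*I*√39 ≈ -510.0 - 9579.8*I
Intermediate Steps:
B(y) = -18 + 6*y (B(y) = 6*(-3 + y) = -18 + 6*y)
K(I, S) = -18 + 6*I (K(I, S) = (-18 + 6*I)/1 = (-18 + 6*I)*1 = -18 + 6*I)
n = -78 (n = (0 + 6)*(-13) = 6*(-13) = -78)
-510 + √(K(-10, 17) + n)*(-767) = -510 + √((-18 + 6*(-10)) - 78)*(-767) = -510 + √((-18 - 60) - 78)*(-767) = -510 + √(-78 - 78)*(-767) = -510 + √(-156)*(-767) = -510 + (2*I*√39)*(-767) = -510 - 1534*I*√39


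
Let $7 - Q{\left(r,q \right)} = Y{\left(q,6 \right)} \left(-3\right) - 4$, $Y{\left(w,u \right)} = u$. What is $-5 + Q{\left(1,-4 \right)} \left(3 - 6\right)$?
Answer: $-92$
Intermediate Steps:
$Q{\left(r,q \right)} = 29$ ($Q{\left(r,q \right)} = 7 - \left(6 \left(-3\right) - 4\right) = 7 - \left(-18 - 4\right) = 7 - -22 = 7 + 22 = 29$)
$-5 + Q{\left(1,-4 \right)} \left(3 - 6\right) = -5 + 29 \left(3 - 6\right) = -5 + 29 \left(-3\right) = -5 - 87 = -92$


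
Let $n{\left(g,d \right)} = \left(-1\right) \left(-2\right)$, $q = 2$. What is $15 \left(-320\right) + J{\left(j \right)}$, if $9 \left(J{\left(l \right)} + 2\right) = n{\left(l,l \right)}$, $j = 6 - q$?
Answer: $- \frac{43216}{9} \approx -4801.8$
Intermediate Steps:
$j = 4$ ($j = 6 - 2 = 4$)
$n{\left(g,d \right)} = 2$
$J{\left(l \right)} = - \frac{16}{9}$ ($J{\left(l \right)} = -2 + \frac{1}{9} \cdot 2 = -2 + \frac{2}{9} = - \frac{16}{9}$)
$15 \left(-320\right) + J{\left(j \right)} = 15 \left(-320\right) - \frac{16}{9} = -4800 - \frac{16}{9} = - \frac{43216}{9}$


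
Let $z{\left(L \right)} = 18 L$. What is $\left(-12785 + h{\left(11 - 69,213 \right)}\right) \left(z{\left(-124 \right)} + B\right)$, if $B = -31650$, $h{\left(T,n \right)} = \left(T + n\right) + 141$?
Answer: $423152298$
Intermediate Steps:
$h{\left(T,n \right)} = 141 + T + n$
$\left(-12785 + h{\left(11 - 69,213 \right)}\right) \left(z{\left(-124 \right)} + B\right) = \left(-12785 + \left(141 + \left(11 - 69\right) + 213\right)\right) \left(18 \left(-124\right) - 31650\right) = \left(-12785 + \left(141 - 58 + 213\right)\right) \left(-2232 - 31650\right) = \left(-12785 + 296\right) \left(-33882\right) = \left(-12489\right) \left(-33882\right) = 423152298$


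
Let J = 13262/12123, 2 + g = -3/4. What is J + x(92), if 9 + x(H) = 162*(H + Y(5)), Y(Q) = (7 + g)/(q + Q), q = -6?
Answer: 344477323/24246 ≈ 14208.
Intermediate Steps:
g = -11/4 (g = -2 - 3/4 = -11/4 ≈ -2.7500)
Y(Q) = 17/(4*(-6 + Q)) (Y(Q) = (7 - 11/4)/(-6 + Q) = 17/(4*(-6 + Q)))
x(H) = -1395/2 + 162*H (x(H) = -9 + 162*(H + 17/(4*(-6 + 5))) = -9 + 162*(H + (17/4)/(-1)) = -9 + 162*(H + (17/4)*(-1)) = -9 + 162*(H - 17/4) = -9 + 162*(-17/4 + H) = -9 + (-1377/2 + 162*H) = -1395/2 + 162*H)
J = 13262/12123 (J = 13262*(1/12123) = 13262/12123 ≈ 1.0940)
J + x(92) = 13262/12123 + (-1395/2 + 162*92) = 13262/12123 + (-1395/2 + 14904) = 13262/12123 + 28413/2 = 344477323/24246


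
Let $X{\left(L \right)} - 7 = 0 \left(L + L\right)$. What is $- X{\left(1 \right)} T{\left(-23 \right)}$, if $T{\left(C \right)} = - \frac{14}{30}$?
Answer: $\frac{49}{15} \approx 3.2667$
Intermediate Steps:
$T{\left(C \right)} = - \frac{7}{15}$ ($T{\left(C \right)} = \left(-14\right) \frac{1}{30} = - \frac{7}{15}$)
$X{\left(L \right)} = 7$ ($X{\left(L \right)} = 7 + 0 \left(L + L\right) = 7 + 0 \cdot 2 L = 7 + 0 = 7$)
$- X{\left(1 \right)} T{\left(-23 \right)} = - \frac{7 \left(-7\right)}{15} = \left(-1\right) \left(- \frac{49}{15}\right) = \frac{49}{15}$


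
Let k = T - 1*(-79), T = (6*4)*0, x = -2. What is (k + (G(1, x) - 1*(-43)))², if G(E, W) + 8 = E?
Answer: 13225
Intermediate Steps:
G(E, W) = -8 + E
T = 0 (T = 24*0 = 0)
k = 79 (k = 0 - 1*(-79) = 0 + 79 = 79)
(k + (G(1, x) - 1*(-43)))² = (79 + ((-8 + 1) - 1*(-43)))² = (79 + (-7 + 43))² = (79 + 36)² = 115² = 13225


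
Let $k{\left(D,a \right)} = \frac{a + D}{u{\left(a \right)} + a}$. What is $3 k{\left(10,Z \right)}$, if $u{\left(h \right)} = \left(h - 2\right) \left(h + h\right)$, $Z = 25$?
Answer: $\frac{21}{235} \approx 0.089362$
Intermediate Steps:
$u{\left(h \right)} = 2 h \left(-2 + h\right)$ ($u{\left(h \right)} = \left(-2 + h\right) 2 h = 2 h \left(-2 + h\right)$)
$k{\left(D,a \right)} = \frac{D + a}{a + 2 a \left(-2 + a\right)}$ ($k{\left(D,a \right)} = \frac{a + D}{2 a \left(-2 + a\right) + a} = \frac{D + a}{a + 2 a \left(-2 + a\right)}$)
$3 k{\left(10,Z \right)} = 3 \frac{10 + 25}{25 \left(-3 + 2 \cdot 25\right)} = 3 \cdot \frac{1}{25} \frac{1}{-3 + 50} \cdot 35 = 3 \cdot \frac{1}{25} \cdot \frac{1}{47} \cdot 35 = 3 \cdot \frac{7}{235} = \frac{21}{235}$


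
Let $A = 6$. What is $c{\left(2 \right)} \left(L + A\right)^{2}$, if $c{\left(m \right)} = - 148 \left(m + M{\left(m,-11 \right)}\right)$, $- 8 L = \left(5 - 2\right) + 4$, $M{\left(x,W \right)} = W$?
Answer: $\frac{559773}{16} \approx 34986.0$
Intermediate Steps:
$L = - \frac{7}{8}$ ($L = - \frac{\left(5 - 2\right) + 4}{8} = - \frac{3 + 4}{8} = \left(- \frac{1}{8}\right) 7 = - \frac{7}{8} \approx -0.875$)
$c{\left(m \right)} = 1628 - 148 m$ ($c{\left(m \right)} = - 148 \left(m - 11\right) = - 148 \left(-11 + m\right) = 1628 - 148 m$)
$c{\left(2 \right)} \left(L + A\right)^{2} = \left(1628 - 296\right) \left(- \frac{7}{8} + 6\right)^{2} = \left(1628 - 296\right) \left(\frac{41}{8}\right)^{2} = 1332 \cdot \frac{1681}{64} = \frac{559773}{16}$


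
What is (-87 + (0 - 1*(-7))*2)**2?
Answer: 5329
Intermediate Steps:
(-87 + (0 - 1*(-7))*2)**2 = (-87 + (0 + 7)*2)**2 = (-87 + 7*2)**2 = (-87 + 14)**2 = (-73)**2 = 5329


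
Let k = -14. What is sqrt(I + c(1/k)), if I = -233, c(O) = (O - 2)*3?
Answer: I*sqrt(46886)/14 ≈ 15.467*I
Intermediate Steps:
c(O) = -6 + 3*O (c(O) = (-2 + O)*3 = -6 + 3*O)
sqrt(I + c(1/k)) = sqrt(-233 + (-6 + 3/(-14))) = sqrt(-233 + (-6 + 3*(-1/14))) = sqrt(-233 + (-6 - 3/14)) = sqrt(-233 - 87/14) = sqrt(-3349/14) = I*sqrt(46886)/14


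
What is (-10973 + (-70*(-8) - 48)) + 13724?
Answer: 3263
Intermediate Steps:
(-10973 + (-70*(-8) - 48)) + 13724 = (-10973 + (560 - 48)) + 13724 = (-10973 + 512) + 13724 = -10461 + 13724 = 3263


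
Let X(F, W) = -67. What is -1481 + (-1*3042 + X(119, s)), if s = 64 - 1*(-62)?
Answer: -4590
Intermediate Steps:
s = 126 (s = 64 + 62 = 126)
-1481 + (-1*3042 + X(119, s)) = -1481 + (-1*3042 - 67) = -1481 + (-3042 - 67) = -1481 - 3109 = -4590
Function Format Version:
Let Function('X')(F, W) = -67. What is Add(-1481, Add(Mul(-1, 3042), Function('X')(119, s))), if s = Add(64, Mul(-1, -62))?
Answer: -4590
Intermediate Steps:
s = 126 (s = Add(64, 62) = 126)
Add(-1481, Add(Mul(-1, 3042), Function('X')(119, s))) = Add(-1481, Add(Mul(-1, 3042), -67)) = Add(-1481, Add(-3042, -67)) = Add(-1481, -3109) = -4590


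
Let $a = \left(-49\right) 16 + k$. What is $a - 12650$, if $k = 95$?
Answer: $-13339$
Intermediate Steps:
$a = -689$ ($a = \left(-49\right) 16 + 95 = -784 + 95 = -689$)
$a - 12650 = -689 - 12650 = -13339$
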